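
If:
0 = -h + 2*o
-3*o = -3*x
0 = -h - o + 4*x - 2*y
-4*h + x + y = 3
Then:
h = -12/13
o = -6/13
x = -6/13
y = -3/13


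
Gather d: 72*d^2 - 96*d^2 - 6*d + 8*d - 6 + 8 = -24*d^2 + 2*d + 2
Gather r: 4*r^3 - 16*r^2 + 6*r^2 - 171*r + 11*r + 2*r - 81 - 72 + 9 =4*r^3 - 10*r^2 - 158*r - 144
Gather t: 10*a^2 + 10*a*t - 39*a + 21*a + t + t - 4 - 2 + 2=10*a^2 - 18*a + t*(10*a + 2) - 4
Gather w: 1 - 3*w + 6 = 7 - 3*w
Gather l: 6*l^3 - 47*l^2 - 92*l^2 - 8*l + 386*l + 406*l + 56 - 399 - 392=6*l^3 - 139*l^2 + 784*l - 735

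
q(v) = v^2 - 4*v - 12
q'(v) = 2*v - 4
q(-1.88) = -0.95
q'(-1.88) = -7.76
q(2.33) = -15.89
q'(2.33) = 0.66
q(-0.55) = -9.50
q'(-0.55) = -5.10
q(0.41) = -13.47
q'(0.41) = -3.18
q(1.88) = -15.99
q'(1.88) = -0.24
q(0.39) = -13.41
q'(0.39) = -3.22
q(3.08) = -14.83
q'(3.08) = 2.16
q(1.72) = -15.92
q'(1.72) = -0.56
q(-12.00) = 180.00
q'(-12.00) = -28.00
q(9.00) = 33.00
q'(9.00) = 14.00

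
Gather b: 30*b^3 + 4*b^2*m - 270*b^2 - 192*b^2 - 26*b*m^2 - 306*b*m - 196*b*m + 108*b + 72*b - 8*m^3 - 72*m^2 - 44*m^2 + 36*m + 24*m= 30*b^3 + b^2*(4*m - 462) + b*(-26*m^2 - 502*m + 180) - 8*m^3 - 116*m^2 + 60*m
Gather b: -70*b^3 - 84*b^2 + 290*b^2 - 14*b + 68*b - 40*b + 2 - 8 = -70*b^3 + 206*b^2 + 14*b - 6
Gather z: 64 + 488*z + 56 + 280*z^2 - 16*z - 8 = 280*z^2 + 472*z + 112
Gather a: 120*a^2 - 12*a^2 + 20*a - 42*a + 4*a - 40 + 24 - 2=108*a^2 - 18*a - 18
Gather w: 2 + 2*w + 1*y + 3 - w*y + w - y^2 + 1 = w*(3 - y) - y^2 + y + 6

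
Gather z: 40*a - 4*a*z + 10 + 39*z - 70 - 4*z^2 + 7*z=40*a - 4*z^2 + z*(46 - 4*a) - 60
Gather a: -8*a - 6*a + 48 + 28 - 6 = 70 - 14*a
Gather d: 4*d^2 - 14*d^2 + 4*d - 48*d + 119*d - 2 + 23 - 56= -10*d^2 + 75*d - 35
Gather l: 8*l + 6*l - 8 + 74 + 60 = 14*l + 126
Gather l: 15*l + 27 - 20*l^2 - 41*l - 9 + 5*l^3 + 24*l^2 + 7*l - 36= 5*l^3 + 4*l^2 - 19*l - 18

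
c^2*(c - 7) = c^3 - 7*c^2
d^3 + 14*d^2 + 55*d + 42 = (d + 1)*(d + 6)*(d + 7)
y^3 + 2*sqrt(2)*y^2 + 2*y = y*(y + sqrt(2))^2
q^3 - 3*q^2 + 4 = (q - 2)^2*(q + 1)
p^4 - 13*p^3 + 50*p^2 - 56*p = p*(p - 7)*(p - 4)*(p - 2)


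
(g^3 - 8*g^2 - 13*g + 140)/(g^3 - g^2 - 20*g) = (g - 7)/g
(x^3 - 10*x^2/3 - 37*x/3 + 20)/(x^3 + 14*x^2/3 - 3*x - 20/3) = (x^2 - 2*x - 15)/(x^2 + 6*x + 5)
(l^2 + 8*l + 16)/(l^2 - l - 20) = (l + 4)/(l - 5)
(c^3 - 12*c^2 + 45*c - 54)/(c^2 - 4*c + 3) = (c^2 - 9*c + 18)/(c - 1)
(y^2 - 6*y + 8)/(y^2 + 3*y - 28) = (y - 2)/(y + 7)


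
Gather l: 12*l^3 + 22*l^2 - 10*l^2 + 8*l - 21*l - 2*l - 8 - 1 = 12*l^3 + 12*l^2 - 15*l - 9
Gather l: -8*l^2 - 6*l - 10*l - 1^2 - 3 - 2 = -8*l^2 - 16*l - 6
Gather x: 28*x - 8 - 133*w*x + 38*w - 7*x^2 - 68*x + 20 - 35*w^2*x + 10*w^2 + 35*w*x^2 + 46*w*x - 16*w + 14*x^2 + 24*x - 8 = 10*w^2 + 22*w + x^2*(35*w + 7) + x*(-35*w^2 - 87*w - 16) + 4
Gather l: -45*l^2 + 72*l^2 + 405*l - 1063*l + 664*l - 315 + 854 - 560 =27*l^2 + 6*l - 21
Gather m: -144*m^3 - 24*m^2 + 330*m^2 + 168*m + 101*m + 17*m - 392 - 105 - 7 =-144*m^3 + 306*m^2 + 286*m - 504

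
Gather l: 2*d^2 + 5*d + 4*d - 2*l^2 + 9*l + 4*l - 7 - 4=2*d^2 + 9*d - 2*l^2 + 13*l - 11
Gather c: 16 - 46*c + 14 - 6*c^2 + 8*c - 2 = -6*c^2 - 38*c + 28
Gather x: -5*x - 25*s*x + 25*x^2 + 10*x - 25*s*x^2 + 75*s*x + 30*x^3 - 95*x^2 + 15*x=30*x^3 + x^2*(-25*s - 70) + x*(50*s + 20)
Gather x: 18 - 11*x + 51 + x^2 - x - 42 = x^2 - 12*x + 27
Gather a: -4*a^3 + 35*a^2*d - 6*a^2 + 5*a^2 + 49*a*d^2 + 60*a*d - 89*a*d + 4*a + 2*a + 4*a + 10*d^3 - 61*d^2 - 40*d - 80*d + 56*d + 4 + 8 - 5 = -4*a^3 + a^2*(35*d - 1) + a*(49*d^2 - 29*d + 10) + 10*d^3 - 61*d^2 - 64*d + 7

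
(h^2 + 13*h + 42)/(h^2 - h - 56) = (h + 6)/(h - 8)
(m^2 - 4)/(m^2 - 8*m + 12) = (m + 2)/(m - 6)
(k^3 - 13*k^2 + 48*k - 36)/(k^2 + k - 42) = (k^2 - 7*k + 6)/(k + 7)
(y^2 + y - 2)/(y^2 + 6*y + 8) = (y - 1)/(y + 4)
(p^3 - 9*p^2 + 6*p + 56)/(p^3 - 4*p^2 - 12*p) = (p^2 - 11*p + 28)/(p*(p - 6))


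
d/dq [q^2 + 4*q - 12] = 2*q + 4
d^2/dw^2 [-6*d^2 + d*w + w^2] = 2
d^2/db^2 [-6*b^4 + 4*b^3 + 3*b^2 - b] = -72*b^2 + 24*b + 6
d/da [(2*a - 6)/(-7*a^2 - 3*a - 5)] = 14*(a^2 - 6*a - 2)/(49*a^4 + 42*a^3 + 79*a^2 + 30*a + 25)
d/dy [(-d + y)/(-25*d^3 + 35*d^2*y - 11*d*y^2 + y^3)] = 2/(125*d^3 - 75*d^2*y + 15*d*y^2 - y^3)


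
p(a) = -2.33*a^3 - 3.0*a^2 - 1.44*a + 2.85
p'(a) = -6.99*a^2 - 6.0*a - 1.44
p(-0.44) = 3.10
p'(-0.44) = -0.15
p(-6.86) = 623.74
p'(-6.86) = -289.23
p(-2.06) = 13.45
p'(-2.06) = -18.74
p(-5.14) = 247.40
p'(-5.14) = -155.27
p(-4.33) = 141.99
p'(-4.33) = -106.51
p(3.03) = -93.87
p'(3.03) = -83.79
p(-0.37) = 3.09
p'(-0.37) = -0.18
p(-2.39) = 20.96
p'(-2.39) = -27.03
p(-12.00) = 3614.37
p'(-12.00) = -936.00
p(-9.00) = 1471.38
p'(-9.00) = -513.63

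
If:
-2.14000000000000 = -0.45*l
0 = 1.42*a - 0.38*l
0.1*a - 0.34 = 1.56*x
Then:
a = 1.27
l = 4.76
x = -0.14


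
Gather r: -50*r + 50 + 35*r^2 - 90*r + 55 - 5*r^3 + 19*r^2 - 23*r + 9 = -5*r^3 + 54*r^2 - 163*r + 114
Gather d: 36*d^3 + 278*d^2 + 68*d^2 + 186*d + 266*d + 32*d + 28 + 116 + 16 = 36*d^3 + 346*d^2 + 484*d + 160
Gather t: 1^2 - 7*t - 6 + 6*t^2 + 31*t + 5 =6*t^2 + 24*t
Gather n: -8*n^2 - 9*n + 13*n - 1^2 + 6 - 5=-8*n^2 + 4*n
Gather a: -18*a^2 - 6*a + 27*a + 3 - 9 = -18*a^2 + 21*a - 6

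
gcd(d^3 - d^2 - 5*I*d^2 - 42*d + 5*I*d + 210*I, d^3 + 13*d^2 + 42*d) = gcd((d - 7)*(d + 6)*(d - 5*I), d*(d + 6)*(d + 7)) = d + 6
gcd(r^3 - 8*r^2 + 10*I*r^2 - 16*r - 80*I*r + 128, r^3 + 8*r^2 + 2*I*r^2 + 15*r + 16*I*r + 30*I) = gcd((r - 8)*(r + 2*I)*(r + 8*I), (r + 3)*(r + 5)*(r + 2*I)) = r + 2*I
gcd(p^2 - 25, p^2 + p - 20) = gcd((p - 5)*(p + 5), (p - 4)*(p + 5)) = p + 5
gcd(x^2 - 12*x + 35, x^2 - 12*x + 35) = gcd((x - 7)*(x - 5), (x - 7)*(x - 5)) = x^2 - 12*x + 35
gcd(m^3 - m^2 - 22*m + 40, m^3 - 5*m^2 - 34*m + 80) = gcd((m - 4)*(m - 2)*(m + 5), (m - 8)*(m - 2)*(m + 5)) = m^2 + 3*m - 10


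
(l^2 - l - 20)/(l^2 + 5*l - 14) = (l^2 - l - 20)/(l^2 + 5*l - 14)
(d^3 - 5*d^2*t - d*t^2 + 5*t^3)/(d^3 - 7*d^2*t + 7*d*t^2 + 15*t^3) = (-d + t)/(-d + 3*t)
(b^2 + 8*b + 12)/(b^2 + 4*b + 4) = (b + 6)/(b + 2)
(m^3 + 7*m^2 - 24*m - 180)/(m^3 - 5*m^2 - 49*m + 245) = (m^2 + 12*m + 36)/(m^2 - 49)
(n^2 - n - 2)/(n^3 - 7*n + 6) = (n + 1)/(n^2 + 2*n - 3)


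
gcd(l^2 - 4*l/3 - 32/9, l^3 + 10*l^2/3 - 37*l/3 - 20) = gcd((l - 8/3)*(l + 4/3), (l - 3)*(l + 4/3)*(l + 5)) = l + 4/3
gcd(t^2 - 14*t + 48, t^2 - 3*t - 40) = t - 8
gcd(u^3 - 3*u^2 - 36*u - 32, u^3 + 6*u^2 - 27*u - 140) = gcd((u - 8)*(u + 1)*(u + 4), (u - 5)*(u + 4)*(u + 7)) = u + 4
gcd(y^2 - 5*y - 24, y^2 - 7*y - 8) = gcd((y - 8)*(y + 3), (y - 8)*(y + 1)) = y - 8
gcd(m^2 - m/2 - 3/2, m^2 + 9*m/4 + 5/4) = m + 1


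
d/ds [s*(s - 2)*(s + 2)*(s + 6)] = 4*s^3 + 18*s^2 - 8*s - 24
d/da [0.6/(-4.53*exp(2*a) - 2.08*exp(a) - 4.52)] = (5.436*exp(a) + 1.248)*exp(a)/(4.53*exp(2*a) + 2.08*exp(a) + 4.52)^2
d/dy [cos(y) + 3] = -sin(y)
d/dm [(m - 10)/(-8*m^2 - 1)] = (-8*m^2 + 16*m*(m - 10) - 1)/(8*m^2 + 1)^2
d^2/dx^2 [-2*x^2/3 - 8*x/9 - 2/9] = -4/3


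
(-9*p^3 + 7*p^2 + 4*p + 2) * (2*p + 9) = -18*p^4 - 67*p^3 + 71*p^2 + 40*p + 18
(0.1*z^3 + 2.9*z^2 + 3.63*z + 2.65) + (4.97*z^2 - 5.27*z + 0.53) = 0.1*z^3 + 7.87*z^2 - 1.64*z + 3.18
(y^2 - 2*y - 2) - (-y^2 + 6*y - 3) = 2*y^2 - 8*y + 1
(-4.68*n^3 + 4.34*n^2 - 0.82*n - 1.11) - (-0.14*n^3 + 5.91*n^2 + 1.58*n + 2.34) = -4.54*n^3 - 1.57*n^2 - 2.4*n - 3.45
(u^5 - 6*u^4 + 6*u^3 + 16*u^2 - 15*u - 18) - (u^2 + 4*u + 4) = u^5 - 6*u^4 + 6*u^3 + 15*u^2 - 19*u - 22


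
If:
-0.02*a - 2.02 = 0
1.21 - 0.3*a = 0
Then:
No Solution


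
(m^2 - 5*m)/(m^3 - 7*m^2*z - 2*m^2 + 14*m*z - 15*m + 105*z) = m/(m^2 - 7*m*z + 3*m - 21*z)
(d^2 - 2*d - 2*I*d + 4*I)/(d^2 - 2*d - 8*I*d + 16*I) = (d - 2*I)/(d - 8*I)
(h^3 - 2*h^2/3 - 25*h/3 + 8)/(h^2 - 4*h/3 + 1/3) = (3*h^2 + h - 24)/(3*h - 1)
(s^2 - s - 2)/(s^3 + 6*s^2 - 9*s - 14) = 1/(s + 7)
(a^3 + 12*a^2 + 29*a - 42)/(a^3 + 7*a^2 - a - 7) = (a + 6)/(a + 1)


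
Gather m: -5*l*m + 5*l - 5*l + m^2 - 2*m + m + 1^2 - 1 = m^2 + m*(-5*l - 1)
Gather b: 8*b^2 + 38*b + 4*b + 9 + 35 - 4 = 8*b^2 + 42*b + 40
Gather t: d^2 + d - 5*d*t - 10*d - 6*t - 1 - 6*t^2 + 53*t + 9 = d^2 - 9*d - 6*t^2 + t*(47 - 5*d) + 8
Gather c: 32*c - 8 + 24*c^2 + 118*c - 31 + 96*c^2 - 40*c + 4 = 120*c^2 + 110*c - 35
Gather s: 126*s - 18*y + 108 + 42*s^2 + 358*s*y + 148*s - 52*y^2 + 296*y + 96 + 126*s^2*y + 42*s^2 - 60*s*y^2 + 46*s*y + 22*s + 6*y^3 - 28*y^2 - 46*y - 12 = s^2*(126*y + 84) + s*(-60*y^2 + 404*y + 296) + 6*y^3 - 80*y^2 + 232*y + 192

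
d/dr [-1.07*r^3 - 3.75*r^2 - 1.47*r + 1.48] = -3.21*r^2 - 7.5*r - 1.47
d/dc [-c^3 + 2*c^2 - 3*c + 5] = -3*c^2 + 4*c - 3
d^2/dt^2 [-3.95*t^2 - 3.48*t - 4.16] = -7.90000000000000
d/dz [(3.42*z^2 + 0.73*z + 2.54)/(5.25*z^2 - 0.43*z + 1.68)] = (-5.3031*z^2 - 15.1788*z + 2.3186)/(27.5625*z^4 - 4.515*z^3 + 17.8249*z^2 - 1.4448*z + 2.8224)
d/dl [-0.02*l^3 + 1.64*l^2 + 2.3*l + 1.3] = -0.06*l^2 + 3.28*l + 2.3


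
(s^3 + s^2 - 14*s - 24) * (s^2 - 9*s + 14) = s^5 - 8*s^4 - 9*s^3 + 116*s^2 + 20*s - 336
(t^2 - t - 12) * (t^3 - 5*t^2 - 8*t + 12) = t^5 - 6*t^4 - 15*t^3 + 80*t^2 + 84*t - 144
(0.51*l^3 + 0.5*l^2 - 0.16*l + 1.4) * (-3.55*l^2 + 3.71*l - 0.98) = -1.8105*l^5 + 0.1171*l^4 + 1.9232*l^3 - 6.0536*l^2 + 5.3508*l - 1.372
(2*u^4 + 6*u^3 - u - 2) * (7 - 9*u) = -18*u^5 - 40*u^4 + 42*u^3 + 9*u^2 + 11*u - 14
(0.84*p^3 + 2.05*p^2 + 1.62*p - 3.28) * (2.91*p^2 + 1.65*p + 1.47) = 2.4444*p^5 + 7.3515*p^4 + 9.3315*p^3 - 3.8583*p^2 - 3.0306*p - 4.8216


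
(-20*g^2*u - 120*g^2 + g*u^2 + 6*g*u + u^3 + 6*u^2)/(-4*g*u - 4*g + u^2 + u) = (5*g*u + 30*g + u^2 + 6*u)/(u + 1)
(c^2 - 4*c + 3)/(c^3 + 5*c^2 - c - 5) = (c - 3)/(c^2 + 6*c + 5)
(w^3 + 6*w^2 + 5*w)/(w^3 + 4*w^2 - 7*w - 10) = w/(w - 2)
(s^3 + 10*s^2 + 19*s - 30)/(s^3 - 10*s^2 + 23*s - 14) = (s^2 + 11*s + 30)/(s^2 - 9*s + 14)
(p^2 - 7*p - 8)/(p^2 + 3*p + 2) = (p - 8)/(p + 2)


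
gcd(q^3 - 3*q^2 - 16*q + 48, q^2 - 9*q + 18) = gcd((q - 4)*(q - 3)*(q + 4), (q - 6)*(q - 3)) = q - 3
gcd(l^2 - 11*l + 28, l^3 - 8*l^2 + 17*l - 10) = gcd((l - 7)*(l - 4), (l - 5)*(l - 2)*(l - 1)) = 1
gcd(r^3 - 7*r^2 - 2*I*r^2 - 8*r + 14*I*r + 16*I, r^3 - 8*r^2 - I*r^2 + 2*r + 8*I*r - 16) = r^2 + r*(-8 - 2*I) + 16*I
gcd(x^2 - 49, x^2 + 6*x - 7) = x + 7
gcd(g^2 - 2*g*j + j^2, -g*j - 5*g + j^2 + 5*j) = g - j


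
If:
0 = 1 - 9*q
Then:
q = 1/9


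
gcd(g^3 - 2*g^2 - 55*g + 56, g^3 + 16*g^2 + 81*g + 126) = g + 7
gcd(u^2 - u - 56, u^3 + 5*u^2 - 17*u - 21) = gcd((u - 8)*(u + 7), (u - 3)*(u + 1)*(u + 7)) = u + 7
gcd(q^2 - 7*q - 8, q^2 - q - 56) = q - 8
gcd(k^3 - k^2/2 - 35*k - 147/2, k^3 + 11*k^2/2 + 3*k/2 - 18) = k + 3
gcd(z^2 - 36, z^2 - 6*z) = z - 6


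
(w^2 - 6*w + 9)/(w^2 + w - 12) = (w - 3)/(w + 4)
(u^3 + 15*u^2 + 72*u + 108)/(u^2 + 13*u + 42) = (u^2 + 9*u + 18)/(u + 7)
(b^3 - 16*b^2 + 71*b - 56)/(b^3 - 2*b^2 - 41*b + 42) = (b - 8)/(b + 6)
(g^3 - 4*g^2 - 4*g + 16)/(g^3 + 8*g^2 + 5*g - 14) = (g^2 - 6*g + 8)/(g^2 + 6*g - 7)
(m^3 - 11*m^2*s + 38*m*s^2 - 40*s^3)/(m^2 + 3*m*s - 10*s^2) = (m^2 - 9*m*s + 20*s^2)/(m + 5*s)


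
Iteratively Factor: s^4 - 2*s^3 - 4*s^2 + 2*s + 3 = (s + 1)*(s^3 - 3*s^2 - s + 3) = (s + 1)^2*(s^2 - 4*s + 3) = (s - 3)*(s + 1)^2*(s - 1)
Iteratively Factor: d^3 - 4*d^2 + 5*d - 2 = (d - 2)*(d^2 - 2*d + 1) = (d - 2)*(d - 1)*(d - 1)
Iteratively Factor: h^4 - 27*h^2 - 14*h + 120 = (h + 4)*(h^3 - 4*h^2 - 11*h + 30) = (h - 5)*(h + 4)*(h^2 + h - 6) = (h - 5)*(h - 2)*(h + 4)*(h + 3)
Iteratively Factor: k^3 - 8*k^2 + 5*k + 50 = (k - 5)*(k^2 - 3*k - 10) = (k - 5)*(k + 2)*(k - 5)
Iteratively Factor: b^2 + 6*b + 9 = (b + 3)*(b + 3)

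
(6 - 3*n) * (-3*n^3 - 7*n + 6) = 9*n^4 - 18*n^3 + 21*n^2 - 60*n + 36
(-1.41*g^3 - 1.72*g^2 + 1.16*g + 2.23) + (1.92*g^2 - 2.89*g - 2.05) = -1.41*g^3 + 0.2*g^2 - 1.73*g + 0.18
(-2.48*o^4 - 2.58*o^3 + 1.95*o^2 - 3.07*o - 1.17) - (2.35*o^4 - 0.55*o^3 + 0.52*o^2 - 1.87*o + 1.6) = -4.83*o^4 - 2.03*o^3 + 1.43*o^2 - 1.2*o - 2.77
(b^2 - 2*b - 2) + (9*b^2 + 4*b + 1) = 10*b^2 + 2*b - 1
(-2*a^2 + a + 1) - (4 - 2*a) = -2*a^2 + 3*a - 3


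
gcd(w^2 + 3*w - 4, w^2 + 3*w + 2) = 1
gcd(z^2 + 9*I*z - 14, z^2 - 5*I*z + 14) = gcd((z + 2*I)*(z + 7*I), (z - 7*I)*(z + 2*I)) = z + 2*I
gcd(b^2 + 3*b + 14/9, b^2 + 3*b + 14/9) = b^2 + 3*b + 14/9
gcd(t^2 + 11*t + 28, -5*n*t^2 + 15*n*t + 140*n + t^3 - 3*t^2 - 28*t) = t + 4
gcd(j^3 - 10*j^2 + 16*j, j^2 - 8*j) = j^2 - 8*j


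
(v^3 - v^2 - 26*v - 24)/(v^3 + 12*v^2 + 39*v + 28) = (v - 6)/(v + 7)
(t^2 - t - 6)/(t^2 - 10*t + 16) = (t^2 - t - 6)/(t^2 - 10*t + 16)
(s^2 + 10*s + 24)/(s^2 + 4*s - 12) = (s + 4)/(s - 2)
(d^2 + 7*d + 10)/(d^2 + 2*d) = (d + 5)/d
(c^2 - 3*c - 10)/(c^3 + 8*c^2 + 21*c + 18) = (c - 5)/(c^2 + 6*c + 9)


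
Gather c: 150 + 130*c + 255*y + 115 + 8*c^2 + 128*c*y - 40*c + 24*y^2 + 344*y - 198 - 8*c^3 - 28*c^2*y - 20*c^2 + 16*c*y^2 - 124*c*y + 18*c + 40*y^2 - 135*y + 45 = -8*c^3 + c^2*(-28*y - 12) + c*(16*y^2 + 4*y + 108) + 64*y^2 + 464*y + 112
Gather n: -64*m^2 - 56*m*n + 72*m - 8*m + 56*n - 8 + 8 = -64*m^2 + 64*m + n*(56 - 56*m)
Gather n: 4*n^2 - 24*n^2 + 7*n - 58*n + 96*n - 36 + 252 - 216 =-20*n^2 + 45*n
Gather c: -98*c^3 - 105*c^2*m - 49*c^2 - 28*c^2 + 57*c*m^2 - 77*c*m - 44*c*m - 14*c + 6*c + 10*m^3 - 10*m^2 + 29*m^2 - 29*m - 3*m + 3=-98*c^3 + c^2*(-105*m - 77) + c*(57*m^2 - 121*m - 8) + 10*m^3 + 19*m^2 - 32*m + 3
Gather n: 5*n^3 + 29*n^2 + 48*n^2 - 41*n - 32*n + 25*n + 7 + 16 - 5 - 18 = 5*n^3 + 77*n^2 - 48*n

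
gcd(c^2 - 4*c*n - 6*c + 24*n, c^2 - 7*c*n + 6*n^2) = 1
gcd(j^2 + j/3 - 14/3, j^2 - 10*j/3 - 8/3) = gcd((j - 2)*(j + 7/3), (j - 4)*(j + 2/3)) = 1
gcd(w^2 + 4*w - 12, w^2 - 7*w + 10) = w - 2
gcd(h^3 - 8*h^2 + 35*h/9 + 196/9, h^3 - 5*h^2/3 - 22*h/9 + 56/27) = h^2 - h - 28/9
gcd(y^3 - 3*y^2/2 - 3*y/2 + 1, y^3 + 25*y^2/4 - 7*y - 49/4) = y + 1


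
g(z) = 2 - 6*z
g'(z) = -6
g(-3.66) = 23.96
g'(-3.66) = -6.00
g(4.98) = -27.88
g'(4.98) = -6.00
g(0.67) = -2.02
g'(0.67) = -6.00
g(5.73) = -32.38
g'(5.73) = -6.00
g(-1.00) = 8.00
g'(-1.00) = -6.00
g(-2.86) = 19.16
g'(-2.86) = -6.00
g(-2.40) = 16.40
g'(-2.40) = -6.00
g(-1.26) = 9.56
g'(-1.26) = -6.00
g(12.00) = -70.00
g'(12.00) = -6.00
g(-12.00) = 74.00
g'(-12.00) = -6.00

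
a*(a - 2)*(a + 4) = a^3 + 2*a^2 - 8*a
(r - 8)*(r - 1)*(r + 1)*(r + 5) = r^4 - 3*r^3 - 41*r^2 + 3*r + 40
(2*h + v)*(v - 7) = 2*h*v - 14*h + v^2 - 7*v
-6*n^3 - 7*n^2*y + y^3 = (-3*n + y)*(n + y)*(2*n + y)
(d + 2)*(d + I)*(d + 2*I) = d^3 + 2*d^2 + 3*I*d^2 - 2*d + 6*I*d - 4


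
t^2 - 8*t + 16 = (t - 4)^2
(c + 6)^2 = c^2 + 12*c + 36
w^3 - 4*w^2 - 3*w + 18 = (w - 3)^2*(w + 2)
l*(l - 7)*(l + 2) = l^3 - 5*l^2 - 14*l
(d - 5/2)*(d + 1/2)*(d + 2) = d^3 - 21*d/4 - 5/2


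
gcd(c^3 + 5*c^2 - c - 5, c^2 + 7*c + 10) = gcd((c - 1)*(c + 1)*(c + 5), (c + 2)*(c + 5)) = c + 5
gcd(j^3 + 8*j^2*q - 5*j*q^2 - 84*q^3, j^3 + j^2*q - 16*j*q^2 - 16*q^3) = j + 4*q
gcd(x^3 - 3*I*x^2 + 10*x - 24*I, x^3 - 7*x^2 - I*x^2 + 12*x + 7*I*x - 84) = x^2 - I*x + 12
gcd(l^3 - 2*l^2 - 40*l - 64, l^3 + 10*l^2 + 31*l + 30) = l + 2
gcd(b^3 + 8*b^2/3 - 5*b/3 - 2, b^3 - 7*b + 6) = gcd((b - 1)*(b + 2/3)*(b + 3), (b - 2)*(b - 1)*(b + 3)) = b^2 + 2*b - 3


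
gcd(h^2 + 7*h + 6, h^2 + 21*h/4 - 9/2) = h + 6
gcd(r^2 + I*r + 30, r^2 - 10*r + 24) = 1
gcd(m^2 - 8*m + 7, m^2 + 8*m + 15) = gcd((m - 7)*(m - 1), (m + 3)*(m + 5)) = 1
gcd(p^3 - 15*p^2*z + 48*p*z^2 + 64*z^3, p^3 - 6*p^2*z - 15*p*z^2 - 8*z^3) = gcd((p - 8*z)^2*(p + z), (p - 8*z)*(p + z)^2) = -p^2 + 7*p*z + 8*z^2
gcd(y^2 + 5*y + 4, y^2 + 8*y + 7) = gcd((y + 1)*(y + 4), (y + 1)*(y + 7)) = y + 1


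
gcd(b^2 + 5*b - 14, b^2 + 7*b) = b + 7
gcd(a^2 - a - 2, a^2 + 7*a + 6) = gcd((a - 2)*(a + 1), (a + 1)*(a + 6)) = a + 1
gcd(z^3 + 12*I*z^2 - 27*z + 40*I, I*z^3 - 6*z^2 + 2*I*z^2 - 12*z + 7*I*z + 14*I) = z - I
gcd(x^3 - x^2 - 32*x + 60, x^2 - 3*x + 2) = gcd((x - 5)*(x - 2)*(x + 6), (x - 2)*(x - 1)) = x - 2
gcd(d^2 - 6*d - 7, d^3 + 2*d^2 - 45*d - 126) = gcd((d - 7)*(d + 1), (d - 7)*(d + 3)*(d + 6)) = d - 7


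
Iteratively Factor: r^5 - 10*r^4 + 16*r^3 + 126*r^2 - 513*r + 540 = (r - 3)*(r^4 - 7*r^3 - 5*r^2 + 111*r - 180) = (r - 5)*(r - 3)*(r^3 - 2*r^2 - 15*r + 36) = (r - 5)*(r - 3)^2*(r^2 + r - 12) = (r - 5)*(r - 3)^2*(r + 4)*(r - 3)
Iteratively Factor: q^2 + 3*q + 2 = (q + 2)*(q + 1)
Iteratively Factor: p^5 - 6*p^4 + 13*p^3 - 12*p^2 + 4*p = (p - 2)*(p^4 - 4*p^3 + 5*p^2 - 2*p) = (p - 2)*(p - 1)*(p^3 - 3*p^2 + 2*p) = p*(p - 2)*(p - 1)*(p^2 - 3*p + 2) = p*(p - 2)*(p - 1)^2*(p - 2)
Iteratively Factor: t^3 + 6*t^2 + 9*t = (t + 3)*(t^2 + 3*t) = t*(t + 3)*(t + 3)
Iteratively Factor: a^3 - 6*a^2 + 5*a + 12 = (a + 1)*(a^2 - 7*a + 12) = (a - 3)*(a + 1)*(a - 4)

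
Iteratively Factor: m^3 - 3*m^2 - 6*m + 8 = (m - 1)*(m^2 - 2*m - 8) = (m - 1)*(m + 2)*(m - 4)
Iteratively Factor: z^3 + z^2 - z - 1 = (z - 1)*(z^2 + 2*z + 1) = (z - 1)*(z + 1)*(z + 1)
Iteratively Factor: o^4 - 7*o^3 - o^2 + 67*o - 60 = (o - 5)*(o^3 - 2*o^2 - 11*o + 12) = (o - 5)*(o - 1)*(o^2 - o - 12) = (o - 5)*(o - 1)*(o + 3)*(o - 4)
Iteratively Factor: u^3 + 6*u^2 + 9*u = (u)*(u^2 + 6*u + 9) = u*(u + 3)*(u + 3)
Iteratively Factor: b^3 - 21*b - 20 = (b + 1)*(b^2 - b - 20) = (b - 5)*(b + 1)*(b + 4)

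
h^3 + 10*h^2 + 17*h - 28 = (h - 1)*(h + 4)*(h + 7)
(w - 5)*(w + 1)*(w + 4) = w^3 - 21*w - 20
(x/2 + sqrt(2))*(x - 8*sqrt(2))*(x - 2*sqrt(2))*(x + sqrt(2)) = x^4/2 - 7*sqrt(2)*x^3/2 - 12*x^2 + 28*sqrt(2)*x + 64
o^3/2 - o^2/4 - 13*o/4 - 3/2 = (o/2 + 1)*(o - 3)*(o + 1/2)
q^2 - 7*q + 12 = (q - 4)*(q - 3)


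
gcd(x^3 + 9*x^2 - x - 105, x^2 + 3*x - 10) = x + 5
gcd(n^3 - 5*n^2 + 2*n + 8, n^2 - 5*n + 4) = n - 4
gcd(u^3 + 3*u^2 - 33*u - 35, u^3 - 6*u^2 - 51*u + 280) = u^2 + 2*u - 35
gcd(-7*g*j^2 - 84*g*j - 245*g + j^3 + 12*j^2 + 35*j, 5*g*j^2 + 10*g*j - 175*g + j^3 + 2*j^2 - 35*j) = j + 7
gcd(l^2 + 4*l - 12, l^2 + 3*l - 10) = l - 2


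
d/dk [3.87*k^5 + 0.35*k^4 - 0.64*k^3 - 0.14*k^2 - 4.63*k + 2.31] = 19.35*k^4 + 1.4*k^3 - 1.92*k^2 - 0.28*k - 4.63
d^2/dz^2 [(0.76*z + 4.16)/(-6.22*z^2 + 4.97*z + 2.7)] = ((0.76*z + 4.16)*(12.44*z - 4.97)*(24.88*z - 9.94) + (28.3632*z + 44.196)*(-6.22*z^2 + 4.97*z + 2.7))/(-6.22*z^2 + 4.97*z + 2.7)^3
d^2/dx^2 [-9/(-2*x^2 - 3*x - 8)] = 18*(-4*x^2 - 6*x + (4*x + 3)^2 - 16)/(2*x^2 + 3*x + 8)^3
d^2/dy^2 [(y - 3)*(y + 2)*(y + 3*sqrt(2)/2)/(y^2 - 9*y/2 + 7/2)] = 4*(25*y^3 + 21*sqrt(2)*y^3 - 171*sqrt(2)*y^2 - 147*y^2 + 399*y + 549*sqrt(2)*y - 624*sqrt(2) - 427)/(8*y^6 - 108*y^5 + 570*y^4 - 1485*y^3 + 1995*y^2 - 1323*y + 343)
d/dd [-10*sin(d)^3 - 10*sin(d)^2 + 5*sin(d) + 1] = 5*(-6*sin(d)^2 - 4*sin(d) + 1)*cos(d)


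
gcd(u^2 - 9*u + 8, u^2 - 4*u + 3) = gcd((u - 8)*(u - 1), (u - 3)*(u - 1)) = u - 1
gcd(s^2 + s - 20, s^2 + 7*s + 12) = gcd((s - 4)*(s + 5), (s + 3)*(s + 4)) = 1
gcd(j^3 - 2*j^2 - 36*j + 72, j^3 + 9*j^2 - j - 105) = 1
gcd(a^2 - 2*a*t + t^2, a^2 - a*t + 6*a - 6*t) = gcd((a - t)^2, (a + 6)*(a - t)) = -a + t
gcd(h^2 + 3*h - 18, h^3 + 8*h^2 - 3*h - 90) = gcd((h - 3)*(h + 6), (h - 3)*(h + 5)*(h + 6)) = h^2 + 3*h - 18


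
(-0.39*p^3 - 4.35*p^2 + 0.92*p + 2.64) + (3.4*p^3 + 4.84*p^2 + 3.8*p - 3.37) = 3.01*p^3 + 0.49*p^2 + 4.72*p - 0.73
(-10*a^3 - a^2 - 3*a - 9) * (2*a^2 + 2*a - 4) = -20*a^5 - 22*a^4 + 32*a^3 - 20*a^2 - 6*a + 36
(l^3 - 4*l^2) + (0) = l^3 - 4*l^2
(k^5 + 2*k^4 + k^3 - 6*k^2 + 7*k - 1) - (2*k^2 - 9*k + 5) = k^5 + 2*k^4 + k^3 - 8*k^2 + 16*k - 6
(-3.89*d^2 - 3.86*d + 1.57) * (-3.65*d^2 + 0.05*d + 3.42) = 14.1985*d^4 + 13.8945*d^3 - 19.2273*d^2 - 13.1227*d + 5.3694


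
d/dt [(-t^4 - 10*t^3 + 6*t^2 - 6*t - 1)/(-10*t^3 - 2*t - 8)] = (5*t^6 + 33*t^4 - 24*t^3 + 99*t^2 - 48*t + 23)/(2*(25*t^6 + 10*t^4 + 40*t^3 + t^2 + 8*t + 16))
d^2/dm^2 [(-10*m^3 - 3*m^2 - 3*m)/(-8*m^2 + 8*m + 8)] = 13*m*(2*m^2 + 3*m + 3)/(4*(m^6 - 3*m^5 + 5*m^3 - 3*m - 1))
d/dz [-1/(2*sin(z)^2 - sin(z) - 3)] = (4*sin(z) - 1)*cos(z)/(sin(z) + cos(2*z) + 2)^2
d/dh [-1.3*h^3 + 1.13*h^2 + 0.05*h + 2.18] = -3.9*h^2 + 2.26*h + 0.05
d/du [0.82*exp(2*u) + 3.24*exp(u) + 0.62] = (1.64*exp(u) + 3.24)*exp(u)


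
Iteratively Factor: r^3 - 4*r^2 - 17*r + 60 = (r - 3)*(r^2 - r - 20) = (r - 5)*(r - 3)*(r + 4)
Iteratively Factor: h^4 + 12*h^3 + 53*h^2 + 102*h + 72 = (h + 3)*(h^3 + 9*h^2 + 26*h + 24) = (h + 3)^2*(h^2 + 6*h + 8) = (h + 2)*(h + 3)^2*(h + 4)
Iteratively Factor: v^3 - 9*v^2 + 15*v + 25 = (v - 5)*(v^2 - 4*v - 5) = (v - 5)*(v + 1)*(v - 5)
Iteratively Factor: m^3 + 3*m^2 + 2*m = (m + 2)*(m^2 + m) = (m + 1)*(m + 2)*(m)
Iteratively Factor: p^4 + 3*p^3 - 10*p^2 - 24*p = (p + 4)*(p^3 - p^2 - 6*p) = (p + 2)*(p + 4)*(p^2 - 3*p) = (p - 3)*(p + 2)*(p + 4)*(p)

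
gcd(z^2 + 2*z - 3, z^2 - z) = z - 1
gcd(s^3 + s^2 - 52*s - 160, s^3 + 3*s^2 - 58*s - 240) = s^2 - 3*s - 40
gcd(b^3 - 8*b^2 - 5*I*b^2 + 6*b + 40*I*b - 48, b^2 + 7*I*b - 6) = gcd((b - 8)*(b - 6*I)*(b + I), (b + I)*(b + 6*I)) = b + I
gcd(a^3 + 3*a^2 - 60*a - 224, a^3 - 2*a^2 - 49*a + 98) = a + 7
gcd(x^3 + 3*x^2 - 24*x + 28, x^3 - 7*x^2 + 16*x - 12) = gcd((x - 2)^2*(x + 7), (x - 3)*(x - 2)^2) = x^2 - 4*x + 4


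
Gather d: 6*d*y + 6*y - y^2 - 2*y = 6*d*y - y^2 + 4*y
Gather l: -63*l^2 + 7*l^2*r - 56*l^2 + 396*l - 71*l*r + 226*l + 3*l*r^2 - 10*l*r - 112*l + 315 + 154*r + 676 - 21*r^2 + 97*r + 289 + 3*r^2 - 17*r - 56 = l^2*(7*r - 119) + l*(3*r^2 - 81*r + 510) - 18*r^2 + 234*r + 1224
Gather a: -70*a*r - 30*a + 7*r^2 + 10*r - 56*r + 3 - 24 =a*(-70*r - 30) + 7*r^2 - 46*r - 21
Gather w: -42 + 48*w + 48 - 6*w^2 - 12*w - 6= -6*w^2 + 36*w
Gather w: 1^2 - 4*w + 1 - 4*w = 2 - 8*w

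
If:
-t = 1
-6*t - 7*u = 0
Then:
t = -1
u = 6/7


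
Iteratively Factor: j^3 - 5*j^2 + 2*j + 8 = (j - 4)*(j^2 - j - 2) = (j - 4)*(j - 2)*(j + 1)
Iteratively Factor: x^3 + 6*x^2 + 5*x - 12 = (x - 1)*(x^2 + 7*x + 12) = (x - 1)*(x + 4)*(x + 3)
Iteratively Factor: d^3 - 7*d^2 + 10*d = (d - 5)*(d^2 - 2*d) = (d - 5)*(d - 2)*(d)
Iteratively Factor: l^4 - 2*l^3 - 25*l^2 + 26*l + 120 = (l + 4)*(l^3 - 6*l^2 - l + 30) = (l - 5)*(l + 4)*(l^2 - l - 6) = (l - 5)*(l + 2)*(l + 4)*(l - 3)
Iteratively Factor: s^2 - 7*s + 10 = (s - 5)*(s - 2)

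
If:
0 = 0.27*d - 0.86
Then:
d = 3.19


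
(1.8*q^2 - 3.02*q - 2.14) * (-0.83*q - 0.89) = -1.494*q^3 + 0.9046*q^2 + 4.464*q + 1.9046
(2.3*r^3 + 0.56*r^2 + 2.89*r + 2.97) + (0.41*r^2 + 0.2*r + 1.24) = 2.3*r^3 + 0.97*r^2 + 3.09*r + 4.21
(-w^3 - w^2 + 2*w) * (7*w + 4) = -7*w^4 - 11*w^3 + 10*w^2 + 8*w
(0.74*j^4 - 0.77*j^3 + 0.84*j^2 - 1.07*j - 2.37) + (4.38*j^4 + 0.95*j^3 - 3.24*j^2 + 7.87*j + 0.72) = 5.12*j^4 + 0.18*j^3 - 2.4*j^2 + 6.8*j - 1.65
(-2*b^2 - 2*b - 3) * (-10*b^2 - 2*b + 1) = 20*b^4 + 24*b^3 + 32*b^2 + 4*b - 3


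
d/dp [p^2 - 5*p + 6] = 2*p - 5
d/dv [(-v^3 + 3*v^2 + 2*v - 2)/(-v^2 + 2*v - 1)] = (v^3 - 3*v^2 + 8*v - 2)/(v^3 - 3*v^2 + 3*v - 1)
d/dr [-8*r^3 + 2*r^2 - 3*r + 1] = -24*r^2 + 4*r - 3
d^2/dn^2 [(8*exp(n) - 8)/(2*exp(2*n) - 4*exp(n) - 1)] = (32*exp(4*n) - 64*exp(3*n) + 288*exp(2*n) - 224*exp(n) + 40)*exp(n)/(8*exp(6*n) - 48*exp(5*n) + 84*exp(4*n) - 16*exp(3*n) - 42*exp(2*n) - 12*exp(n) - 1)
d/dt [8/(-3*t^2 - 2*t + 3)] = 16*(3*t + 1)/(3*t^2 + 2*t - 3)^2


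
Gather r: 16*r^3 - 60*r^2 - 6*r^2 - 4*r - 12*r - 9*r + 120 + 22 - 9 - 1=16*r^3 - 66*r^2 - 25*r + 132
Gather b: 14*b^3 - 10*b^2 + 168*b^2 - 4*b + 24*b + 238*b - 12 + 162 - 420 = 14*b^3 + 158*b^2 + 258*b - 270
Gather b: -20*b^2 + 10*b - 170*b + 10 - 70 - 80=-20*b^2 - 160*b - 140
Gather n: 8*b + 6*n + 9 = 8*b + 6*n + 9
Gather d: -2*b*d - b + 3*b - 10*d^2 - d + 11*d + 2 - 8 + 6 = 2*b - 10*d^2 + d*(10 - 2*b)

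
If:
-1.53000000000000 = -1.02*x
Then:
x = 1.50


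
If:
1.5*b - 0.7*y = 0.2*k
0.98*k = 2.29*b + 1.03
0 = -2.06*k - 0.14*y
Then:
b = -0.42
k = 0.06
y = -0.92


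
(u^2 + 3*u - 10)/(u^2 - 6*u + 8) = (u + 5)/(u - 4)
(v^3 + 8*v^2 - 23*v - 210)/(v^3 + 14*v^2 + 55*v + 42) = (v - 5)/(v + 1)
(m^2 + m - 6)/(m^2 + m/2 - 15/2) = 2*(m - 2)/(2*m - 5)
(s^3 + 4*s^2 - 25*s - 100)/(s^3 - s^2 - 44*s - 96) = (s^2 - 25)/(s^2 - 5*s - 24)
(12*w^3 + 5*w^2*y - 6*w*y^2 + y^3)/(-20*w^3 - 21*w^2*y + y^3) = (12*w^2 - 7*w*y + y^2)/(-20*w^2 - w*y + y^2)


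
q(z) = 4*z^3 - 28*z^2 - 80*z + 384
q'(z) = 12*z^2 - 56*z - 80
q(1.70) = 186.73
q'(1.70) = -140.52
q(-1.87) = 409.53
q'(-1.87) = 66.68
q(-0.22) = 400.20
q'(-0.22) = -67.10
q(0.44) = 343.72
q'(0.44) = -102.32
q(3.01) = -1.40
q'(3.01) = -139.84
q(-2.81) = 298.96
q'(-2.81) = 172.11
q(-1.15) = 432.89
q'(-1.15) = 0.27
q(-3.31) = 196.97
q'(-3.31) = 236.83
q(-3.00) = 264.00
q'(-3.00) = 196.00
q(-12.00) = -9600.00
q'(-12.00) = 2320.00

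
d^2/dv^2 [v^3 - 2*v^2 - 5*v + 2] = 6*v - 4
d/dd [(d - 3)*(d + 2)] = 2*d - 1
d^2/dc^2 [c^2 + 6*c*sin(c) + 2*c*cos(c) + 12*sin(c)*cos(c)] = -6*c*sin(c) - 2*c*cos(c) - 4*sin(c) - 24*sin(2*c) + 12*cos(c) + 2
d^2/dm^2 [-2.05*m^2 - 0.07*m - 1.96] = -4.10000000000000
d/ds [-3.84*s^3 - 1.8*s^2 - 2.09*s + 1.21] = -11.52*s^2 - 3.6*s - 2.09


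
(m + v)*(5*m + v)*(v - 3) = 5*m^2*v - 15*m^2 + 6*m*v^2 - 18*m*v + v^3 - 3*v^2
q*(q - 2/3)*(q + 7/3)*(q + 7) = q^4 + 26*q^3/3 + 91*q^2/9 - 98*q/9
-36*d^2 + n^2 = (-6*d + n)*(6*d + n)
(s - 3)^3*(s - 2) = s^4 - 11*s^3 + 45*s^2 - 81*s + 54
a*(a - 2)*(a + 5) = a^3 + 3*a^2 - 10*a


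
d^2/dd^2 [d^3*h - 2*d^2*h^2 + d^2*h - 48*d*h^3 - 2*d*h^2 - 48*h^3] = 2*h*(3*d - 2*h + 1)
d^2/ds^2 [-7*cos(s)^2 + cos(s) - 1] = -cos(s) + 14*cos(2*s)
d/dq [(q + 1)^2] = 2*q + 2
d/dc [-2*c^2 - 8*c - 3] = -4*c - 8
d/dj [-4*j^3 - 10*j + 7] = -12*j^2 - 10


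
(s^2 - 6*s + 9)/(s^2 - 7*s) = (s^2 - 6*s + 9)/(s*(s - 7))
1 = 1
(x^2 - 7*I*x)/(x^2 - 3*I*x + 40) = x*(x - 7*I)/(x^2 - 3*I*x + 40)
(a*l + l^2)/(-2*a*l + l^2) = (-a - l)/(2*a - l)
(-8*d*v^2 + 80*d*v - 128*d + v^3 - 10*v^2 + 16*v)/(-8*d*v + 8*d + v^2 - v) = (v^2 - 10*v + 16)/(v - 1)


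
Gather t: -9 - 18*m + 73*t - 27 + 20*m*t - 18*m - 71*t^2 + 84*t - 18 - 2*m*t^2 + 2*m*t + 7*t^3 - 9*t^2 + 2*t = -36*m + 7*t^3 + t^2*(-2*m - 80) + t*(22*m + 159) - 54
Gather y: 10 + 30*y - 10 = 30*y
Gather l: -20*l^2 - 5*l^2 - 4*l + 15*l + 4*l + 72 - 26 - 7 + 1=-25*l^2 + 15*l + 40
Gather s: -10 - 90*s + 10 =-90*s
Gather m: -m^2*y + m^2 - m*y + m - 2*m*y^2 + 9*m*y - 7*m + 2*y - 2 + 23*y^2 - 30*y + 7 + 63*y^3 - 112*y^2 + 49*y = m^2*(1 - y) + m*(-2*y^2 + 8*y - 6) + 63*y^3 - 89*y^2 + 21*y + 5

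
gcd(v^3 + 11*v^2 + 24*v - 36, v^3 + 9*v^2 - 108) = v^2 + 12*v + 36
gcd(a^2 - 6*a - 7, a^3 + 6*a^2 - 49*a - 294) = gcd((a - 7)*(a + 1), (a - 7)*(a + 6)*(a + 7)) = a - 7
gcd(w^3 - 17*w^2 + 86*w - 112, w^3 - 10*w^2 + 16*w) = w^2 - 10*w + 16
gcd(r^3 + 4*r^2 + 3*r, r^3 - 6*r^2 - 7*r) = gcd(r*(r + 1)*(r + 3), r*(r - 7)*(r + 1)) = r^2 + r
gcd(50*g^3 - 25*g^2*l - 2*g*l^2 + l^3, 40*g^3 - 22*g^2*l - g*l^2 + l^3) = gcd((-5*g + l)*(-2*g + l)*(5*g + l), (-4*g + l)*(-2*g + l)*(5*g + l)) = 10*g^2 - 3*g*l - l^2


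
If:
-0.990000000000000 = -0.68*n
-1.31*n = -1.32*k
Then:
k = 1.44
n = 1.46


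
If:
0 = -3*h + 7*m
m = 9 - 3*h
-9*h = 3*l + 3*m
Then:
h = 21/8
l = -9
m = 9/8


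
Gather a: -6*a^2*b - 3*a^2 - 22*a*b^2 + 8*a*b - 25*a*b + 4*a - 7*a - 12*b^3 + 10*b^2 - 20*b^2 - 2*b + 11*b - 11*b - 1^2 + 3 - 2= a^2*(-6*b - 3) + a*(-22*b^2 - 17*b - 3) - 12*b^3 - 10*b^2 - 2*b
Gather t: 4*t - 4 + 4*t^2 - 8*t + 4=4*t^2 - 4*t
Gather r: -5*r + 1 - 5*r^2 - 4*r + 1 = -5*r^2 - 9*r + 2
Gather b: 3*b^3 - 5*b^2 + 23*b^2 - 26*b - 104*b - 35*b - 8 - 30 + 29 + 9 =3*b^3 + 18*b^2 - 165*b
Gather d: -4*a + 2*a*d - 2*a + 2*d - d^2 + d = -6*a - d^2 + d*(2*a + 3)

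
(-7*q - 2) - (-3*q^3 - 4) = 3*q^3 - 7*q + 2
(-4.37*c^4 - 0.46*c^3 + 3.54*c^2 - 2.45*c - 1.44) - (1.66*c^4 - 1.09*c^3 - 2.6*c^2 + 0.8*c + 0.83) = -6.03*c^4 + 0.63*c^3 + 6.14*c^2 - 3.25*c - 2.27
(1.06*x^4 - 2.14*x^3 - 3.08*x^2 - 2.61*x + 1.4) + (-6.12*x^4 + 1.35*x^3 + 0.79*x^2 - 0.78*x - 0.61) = -5.06*x^4 - 0.79*x^3 - 2.29*x^2 - 3.39*x + 0.79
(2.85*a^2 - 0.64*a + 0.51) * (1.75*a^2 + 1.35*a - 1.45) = 4.9875*a^4 + 2.7275*a^3 - 4.104*a^2 + 1.6165*a - 0.7395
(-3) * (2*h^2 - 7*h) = -6*h^2 + 21*h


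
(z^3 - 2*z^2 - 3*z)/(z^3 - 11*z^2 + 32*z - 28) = z*(z^2 - 2*z - 3)/(z^3 - 11*z^2 + 32*z - 28)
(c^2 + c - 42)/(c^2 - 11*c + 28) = (c^2 + c - 42)/(c^2 - 11*c + 28)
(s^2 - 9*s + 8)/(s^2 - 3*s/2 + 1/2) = 2*(s - 8)/(2*s - 1)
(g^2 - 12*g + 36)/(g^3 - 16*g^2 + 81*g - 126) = (g - 6)/(g^2 - 10*g + 21)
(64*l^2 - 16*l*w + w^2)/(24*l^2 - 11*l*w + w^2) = (-8*l + w)/(-3*l + w)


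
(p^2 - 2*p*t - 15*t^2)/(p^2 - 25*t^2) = (p + 3*t)/(p + 5*t)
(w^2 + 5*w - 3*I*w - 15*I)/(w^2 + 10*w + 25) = (w - 3*I)/(w + 5)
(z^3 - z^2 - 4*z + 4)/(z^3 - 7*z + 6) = (z + 2)/(z + 3)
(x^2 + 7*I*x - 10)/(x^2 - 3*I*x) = (x^2 + 7*I*x - 10)/(x*(x - 3*I))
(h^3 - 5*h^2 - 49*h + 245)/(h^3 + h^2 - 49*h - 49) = (h - 5)/(h + 1)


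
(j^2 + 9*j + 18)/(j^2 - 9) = (j + 6)/(j - 3)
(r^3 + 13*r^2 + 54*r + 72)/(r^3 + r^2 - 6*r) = (r^2 + 10*r + 24)/(r*(r - 2))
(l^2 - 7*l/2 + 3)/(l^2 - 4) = (l - 3/2)/(l + 2)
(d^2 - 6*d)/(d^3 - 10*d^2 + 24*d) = 1/(d - 4)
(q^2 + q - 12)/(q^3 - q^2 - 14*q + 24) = 1/(q - 2)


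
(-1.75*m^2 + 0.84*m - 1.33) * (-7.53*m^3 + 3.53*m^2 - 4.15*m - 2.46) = 13.1775*m^5 - 12.5027*m^4 + 20.2426*m^3 - 3.8759*m^2 + 3.4531*m + 3.2718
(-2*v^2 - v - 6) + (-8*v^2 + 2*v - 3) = -10*v^2 + v - 9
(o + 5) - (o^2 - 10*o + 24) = -o^2 + 11*o - 19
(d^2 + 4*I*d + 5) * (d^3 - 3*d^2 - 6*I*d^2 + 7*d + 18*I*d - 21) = d^5 - 3*d^4 - 2*I*d^4 + 36*d^3 + 6*I*d^3 - 108*d^2 - 2*I*d^2 + 35*d + 6*I*d - 105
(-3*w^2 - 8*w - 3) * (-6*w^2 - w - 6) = 18*w^4 + 51*w^3 + 44*w^2 + 51*w + 18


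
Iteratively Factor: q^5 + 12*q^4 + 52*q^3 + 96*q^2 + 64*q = (q + 2)*(q^4 + 10*q^3 + 32*q^2 + 32*q) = (q + 2)^2*(q^3 + 8*q^2 + 16*q) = (q + 2)^2*(q + 4)*(q^2 + 4*q) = (q + 2)^2*(q + 4)^2*(q)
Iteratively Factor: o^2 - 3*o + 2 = (o - 1)*(o - 2)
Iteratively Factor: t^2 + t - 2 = (t - 1)*(t + 2)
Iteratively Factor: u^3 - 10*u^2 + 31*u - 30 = (u - 2)*(u^2 - 8*u + 15) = (u - 3)*(u - 2)*(u - 5)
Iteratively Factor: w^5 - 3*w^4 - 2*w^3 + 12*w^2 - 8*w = (w - 1)*(w^4 - 2*w^3 - 4*w^2 + 8*w) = w*(w - 1)*(w^3 - 2*w^2 - 4*w + 8) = w*(w - 2)*(w - 1)*(w^2 - 4) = w*(w - 2)*(w - 1)*(w + 2)*(w - 2)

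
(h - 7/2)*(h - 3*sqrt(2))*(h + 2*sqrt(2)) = h^3 - 7*h^2/2 - sqrt(2)*h^2 - 12*h + 7*sqrt(2)*h/2 + 42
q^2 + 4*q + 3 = (q + 1)*(q + 3)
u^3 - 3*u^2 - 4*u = u*(u - 4)*(u + 1)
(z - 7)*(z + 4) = z^2 - 3*z - 28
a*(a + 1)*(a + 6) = a^3 + 7*a^2 + 6*a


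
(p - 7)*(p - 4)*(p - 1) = p^3 - 12*p^2 + 39*p - 28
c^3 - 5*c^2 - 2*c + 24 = (c - 4)*(c - 3)*(c + 2)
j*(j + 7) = j^2 + 7*j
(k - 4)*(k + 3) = k^2 - k - 12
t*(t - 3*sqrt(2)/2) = t^2 - 3*sqrt(2)*t/2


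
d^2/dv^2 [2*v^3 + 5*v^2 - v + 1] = 12*v + 10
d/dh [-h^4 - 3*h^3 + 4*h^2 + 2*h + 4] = -4*h^3 - 9*h^2 + 8*h + 2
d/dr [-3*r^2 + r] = 1 - 6*r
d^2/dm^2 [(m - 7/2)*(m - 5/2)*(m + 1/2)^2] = 12*m^2 - 30*m + 6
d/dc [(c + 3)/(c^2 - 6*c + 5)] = (c^2 - 6*c - 2*(c - 3)*(c + 3) + 5)/(c^2 - 6*c + 5)^2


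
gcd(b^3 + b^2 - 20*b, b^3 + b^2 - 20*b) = b^3 + b^2 - 20*b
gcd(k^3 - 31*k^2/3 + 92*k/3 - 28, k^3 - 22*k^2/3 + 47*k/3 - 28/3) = k - 7/3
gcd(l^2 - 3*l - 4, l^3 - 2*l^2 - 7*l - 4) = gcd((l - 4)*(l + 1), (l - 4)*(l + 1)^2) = l^2 - 3*l - 4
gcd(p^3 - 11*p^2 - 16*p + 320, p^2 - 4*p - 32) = p - 8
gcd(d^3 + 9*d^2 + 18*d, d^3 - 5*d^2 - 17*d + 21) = d + 3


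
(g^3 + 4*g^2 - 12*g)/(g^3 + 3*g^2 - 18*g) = (g - 2)/(g - 3)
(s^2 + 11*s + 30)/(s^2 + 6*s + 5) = (s + 6)/(s + 1)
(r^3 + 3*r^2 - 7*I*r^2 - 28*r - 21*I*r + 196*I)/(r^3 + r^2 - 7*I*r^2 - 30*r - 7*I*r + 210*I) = (r^2 + 3*r - 28)/(r^2 + r - 30)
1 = 1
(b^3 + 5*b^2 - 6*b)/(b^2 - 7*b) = (b^2 + 5*b - 6)/(b - 7)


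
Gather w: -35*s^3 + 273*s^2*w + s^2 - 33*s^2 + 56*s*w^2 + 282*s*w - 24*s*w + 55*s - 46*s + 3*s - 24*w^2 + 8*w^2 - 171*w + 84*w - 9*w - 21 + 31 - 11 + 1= -35*s^3 - 32*s^2 + 12*s + w^2*(56*s - 16) + w*(273*s^2 + 258*s - 96)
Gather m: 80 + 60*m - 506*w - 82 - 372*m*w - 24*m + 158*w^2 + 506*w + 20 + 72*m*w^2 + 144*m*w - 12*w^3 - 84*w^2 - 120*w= m*(72*w^2 - 228*w + 36) - 12*w^3 + 74*w^2 - 120*w + 18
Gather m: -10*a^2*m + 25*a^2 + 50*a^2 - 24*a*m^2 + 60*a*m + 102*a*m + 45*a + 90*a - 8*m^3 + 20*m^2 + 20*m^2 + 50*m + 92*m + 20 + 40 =75*a^2 + 135*a - 8*m^3 + m^2*(40 - 24*a) + m*(-10*a^2 + 162*a + 142) + 60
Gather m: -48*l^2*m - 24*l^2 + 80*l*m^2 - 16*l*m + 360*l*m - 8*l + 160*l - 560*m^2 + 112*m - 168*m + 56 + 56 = -24*l^2 + 152*l + m^2*(80*l - 560) + m*(-48*l^2 + 344*l - 56) + 112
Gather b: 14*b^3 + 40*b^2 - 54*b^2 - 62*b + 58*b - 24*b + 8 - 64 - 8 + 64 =14*b^3 - 14*b^2 - 28*b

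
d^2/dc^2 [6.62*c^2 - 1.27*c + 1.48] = 13.2400000000000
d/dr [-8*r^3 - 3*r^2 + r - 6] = -24*r^2 - 6*r + 1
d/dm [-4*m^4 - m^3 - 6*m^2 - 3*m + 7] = -16*m^3 - 3*m^2 - 12*m - 3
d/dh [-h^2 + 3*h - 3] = 3 - 2*h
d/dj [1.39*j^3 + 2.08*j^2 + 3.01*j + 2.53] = 4.17*j^2 + 4.16*j + 3.01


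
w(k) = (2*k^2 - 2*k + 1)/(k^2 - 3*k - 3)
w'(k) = (3 - 2*k)*(2*k^2 - 2*k + 1)/(k^2 - 3*k - 3)^2 + (4*k - 2)/(k^2 - 3*k - 3)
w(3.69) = -45.94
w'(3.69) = -471.42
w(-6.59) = 1.68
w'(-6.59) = -0.02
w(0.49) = -0.12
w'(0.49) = 0.07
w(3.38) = -9.96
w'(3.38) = -28.55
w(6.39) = 3.74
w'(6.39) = -0.70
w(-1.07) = 4.01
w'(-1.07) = 10.57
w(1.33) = -0.36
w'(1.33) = -0.61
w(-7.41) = 1.69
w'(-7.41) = -0.02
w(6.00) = 4.07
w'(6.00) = -0.97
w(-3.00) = 1.67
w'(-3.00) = 0.07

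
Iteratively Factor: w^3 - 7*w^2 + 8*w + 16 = (w + 1)*(w^2 - 8*w + 16) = (w - 4)*(w + 1)*(w - 4)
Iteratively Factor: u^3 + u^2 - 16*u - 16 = (u - 4)*(u^2 + 5*u + 4) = (u - 4)*(u + 4)*(u + 1)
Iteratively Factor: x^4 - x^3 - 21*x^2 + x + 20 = (x + 4)*(x^3 - 5*x^2 - x + 5) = (x - 1)*(x + 4)*(x^2 - 4*x - 5) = (x - 5)*(x - 1)*(x + 4)*(x + 1)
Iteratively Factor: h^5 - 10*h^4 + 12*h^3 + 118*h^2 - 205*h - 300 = (h - 5)*(h^4 - 5*h^3 - 13*h^2 + 53*h + 60) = (h - 5)*(h + 1)*(h^3 - 6*h^2 - 7*h + 60) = (h - 5)*(h - 4)*(h + 1)*(h^2 - 2*h - 15) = (h - 5)^2*(h - 4)*(h + 1)*(h + 3)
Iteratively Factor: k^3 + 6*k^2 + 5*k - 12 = (k + 3)*(k^2 + 3*k - 4) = (k - 1)*(k + 3)*(k + 4)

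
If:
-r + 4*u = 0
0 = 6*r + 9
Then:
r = -3/2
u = -3/8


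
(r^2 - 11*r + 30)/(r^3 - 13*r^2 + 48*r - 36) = (r - 5)/(r^2 - 7*r + 6)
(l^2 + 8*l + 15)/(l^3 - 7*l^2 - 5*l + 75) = (l + 5)/(l^2 - 10*l + 25)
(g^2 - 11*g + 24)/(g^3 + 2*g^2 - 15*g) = (g - 8)/(g*(g + 5))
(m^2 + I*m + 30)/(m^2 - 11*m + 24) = (m^2 + I*m + 30)/(m^2 - 11*m + 24)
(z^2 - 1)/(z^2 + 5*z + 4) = (z - 1)/(z + 4)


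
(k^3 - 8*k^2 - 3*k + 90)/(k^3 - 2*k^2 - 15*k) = (k - 6)/k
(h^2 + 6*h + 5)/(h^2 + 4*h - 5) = (h + 1)/(h - 1)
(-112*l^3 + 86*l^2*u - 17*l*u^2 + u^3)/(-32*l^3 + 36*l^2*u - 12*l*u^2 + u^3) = (-7*l + u)/(-2*l + u)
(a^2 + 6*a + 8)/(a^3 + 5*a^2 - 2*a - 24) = (a + 2)/(a^2 + a - 6)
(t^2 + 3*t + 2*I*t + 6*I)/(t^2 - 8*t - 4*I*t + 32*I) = (t^2 + t*(3 + 2*I) + 6*I)/(t^2 - 4*t*(2 + I) + 32*I)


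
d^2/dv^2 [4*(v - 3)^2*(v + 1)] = 24*v - 40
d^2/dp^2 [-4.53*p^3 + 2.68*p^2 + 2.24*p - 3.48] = 5.36 - 27.18*p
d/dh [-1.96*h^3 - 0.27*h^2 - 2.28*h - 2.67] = -5.88*h^2 - 0.54*h - 2.28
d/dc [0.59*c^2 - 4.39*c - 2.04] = 1.18*c - 4.39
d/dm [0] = 0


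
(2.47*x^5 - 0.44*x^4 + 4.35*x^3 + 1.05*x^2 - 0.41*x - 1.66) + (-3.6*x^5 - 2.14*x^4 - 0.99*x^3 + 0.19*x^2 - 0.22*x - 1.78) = -1.13*x^5 - 2.58*x^4 + 3.36*x^3 + 1.24*x^2 - 0.63*x - 3.44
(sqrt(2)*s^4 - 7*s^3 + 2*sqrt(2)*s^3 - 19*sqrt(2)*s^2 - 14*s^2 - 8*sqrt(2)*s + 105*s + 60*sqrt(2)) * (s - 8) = sqrt(2)*s^5 - 6*sqrt(2)*s^4 - 7*s^4 - 35*sqrt(2)*s^3 + 42*s^3 + 144*sqrt(2)*s^2 + 217*s^2 - 840*s + 124*sqrt(2)*s - 480*sqrt(2)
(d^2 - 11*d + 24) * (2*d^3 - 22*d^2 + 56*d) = 2*d^5 - 44*d^4 + 346*d^3 - 1144*d^2 + 1344*d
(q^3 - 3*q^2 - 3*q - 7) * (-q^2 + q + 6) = -q^5 + 4*q^4 + 6*q^3 - 14*q^2 - 25*q - 42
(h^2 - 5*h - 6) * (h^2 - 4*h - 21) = h^4 - 9*h^3 - 7*h^2 + 129*h + 126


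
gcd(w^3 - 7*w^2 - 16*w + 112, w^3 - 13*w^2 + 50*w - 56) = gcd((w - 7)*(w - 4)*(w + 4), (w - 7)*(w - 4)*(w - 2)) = w^2 - 11*w + 28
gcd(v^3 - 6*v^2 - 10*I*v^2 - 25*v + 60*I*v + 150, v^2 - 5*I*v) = v - 5*I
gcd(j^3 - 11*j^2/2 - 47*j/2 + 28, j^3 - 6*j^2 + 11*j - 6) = j - 1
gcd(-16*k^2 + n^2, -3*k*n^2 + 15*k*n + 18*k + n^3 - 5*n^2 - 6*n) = 1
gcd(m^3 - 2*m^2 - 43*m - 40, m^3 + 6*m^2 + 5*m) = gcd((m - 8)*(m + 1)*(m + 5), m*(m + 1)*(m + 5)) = m^2 + 6*m + 5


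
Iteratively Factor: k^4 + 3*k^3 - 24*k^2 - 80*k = (k + 4)*(k^3 - k^2 - 20*k) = k*(k + 4)*(k^2 - k - 20) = k*(k + 4)^2*(k - 5)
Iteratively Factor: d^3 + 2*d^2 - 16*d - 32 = (d + 2)*(d^2 - 16) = (d - 4)*(d + 2)*(d + 4)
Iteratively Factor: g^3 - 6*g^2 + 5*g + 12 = (g - 3)*(g^2 - 3*g - 4) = (g - 3)*(g + 1)*(g - 4)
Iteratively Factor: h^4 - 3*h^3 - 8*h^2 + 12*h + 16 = (h + 2)*(h^3 - 5*h^2 + 2*h + 8) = (h - 4)*(h + 2)*(h^2 - h - 2) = (h - 4)*(h + 1)*(h + 2)*(h - 2)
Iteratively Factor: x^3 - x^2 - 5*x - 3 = (x - 3)*(x^2 + 2*x + 1) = (x - 3)*(x + 1)*(x + 1)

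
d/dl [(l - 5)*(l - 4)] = 2*l - 9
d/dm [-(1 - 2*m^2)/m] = 2 + m^(-2)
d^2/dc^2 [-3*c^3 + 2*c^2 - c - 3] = 4 - 18*c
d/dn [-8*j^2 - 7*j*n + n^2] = -7*j + 2*n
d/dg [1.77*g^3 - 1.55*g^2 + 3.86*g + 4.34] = 5.31*g^2 - 3.1*g + 3.86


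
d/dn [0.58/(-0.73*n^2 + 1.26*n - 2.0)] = (0.8468*n - 0.7308)/(0.73*n^2 - 1.26*n + 2.0)^2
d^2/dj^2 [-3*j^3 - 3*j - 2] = -18*j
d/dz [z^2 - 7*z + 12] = 2*z - 7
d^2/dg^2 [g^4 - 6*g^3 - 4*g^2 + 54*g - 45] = 12*g^2 - 36*g - 8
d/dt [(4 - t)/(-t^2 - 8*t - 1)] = (t^2 + 8*t - 2*(t - 4)*(t + 4) + 1)/(t^2 + 8*t + 1)^2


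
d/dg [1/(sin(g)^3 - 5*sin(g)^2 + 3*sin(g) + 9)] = (1 - 3*sin(g))*cos(g)/((sin(g) - 3)^3*(sin(g) + 1)^2)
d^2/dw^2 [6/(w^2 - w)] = 12*(-w*(w - 1) + (2*w - 1)^2)/(w^3*(w - 1)^3)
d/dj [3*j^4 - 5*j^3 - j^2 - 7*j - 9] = 12*j^3 - 15*j^2 - 2*j - 7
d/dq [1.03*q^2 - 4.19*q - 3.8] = 2.06*q - 4.19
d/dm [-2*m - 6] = -2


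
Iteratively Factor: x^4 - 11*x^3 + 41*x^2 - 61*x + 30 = (x - 3)*(x^3 - 8*x^2 + 17*x - 10) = (x - 3)*(x - 2)*(x^2 - 6*x + 5) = (x - 3)*(x - 2)*(x - 1)*(x - 5)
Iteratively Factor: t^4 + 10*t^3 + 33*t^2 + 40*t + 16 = (t + 1)*(t^3 + 9*t^2 + 24*t + 16) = (t + 1)^2*(t^2 + 8*t + 16) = (t + 1)^2*(t + 4)*(t + 4)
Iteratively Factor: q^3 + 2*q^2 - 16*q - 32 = (q - 4)*(q^2 + 6*q + 8) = (q - 4)*(q + 2)*(q + 4)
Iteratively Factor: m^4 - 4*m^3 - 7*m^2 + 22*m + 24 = (m + 1)*(m^3 - 5*m^2 - 2*m + 24) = (m - 3)*(m + 1)*(m^2 - 2*m - 8) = (m - 4)*(m - 3)*(m + 1)*(m + 2)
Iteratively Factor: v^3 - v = (v + 1)*(v^2 - v) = (v - 1)*(v + 1)*(v)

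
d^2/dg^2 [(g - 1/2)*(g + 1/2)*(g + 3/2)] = 6*g + 3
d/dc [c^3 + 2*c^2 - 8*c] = 3*c^2 + 4*c - 8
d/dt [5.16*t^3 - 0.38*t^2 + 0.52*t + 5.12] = 15.48*t^2 - 0.76*t + 0.52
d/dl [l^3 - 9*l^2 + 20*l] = 3*l^2 - 18*l + 20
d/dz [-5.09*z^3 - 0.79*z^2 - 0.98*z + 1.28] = -15.27*z^2 - 1.58*z - 0.98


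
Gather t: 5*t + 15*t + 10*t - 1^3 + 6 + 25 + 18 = 30*t + 48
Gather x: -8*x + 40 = 40 - 8*x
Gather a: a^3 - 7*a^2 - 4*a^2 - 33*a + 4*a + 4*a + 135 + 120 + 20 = a^3 - 11*a^2 - 25*a + 275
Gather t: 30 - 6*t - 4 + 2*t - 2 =24 - 4*t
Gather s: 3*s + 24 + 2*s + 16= 5*s + 40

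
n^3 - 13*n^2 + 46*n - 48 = (n - 8)*(n - 3)*(n - 2)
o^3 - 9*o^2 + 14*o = o*(o - 7)*(o - 2)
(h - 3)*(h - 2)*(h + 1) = h^3 - 4*h^2 + h + 6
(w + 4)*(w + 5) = w^2 + 9*w + 20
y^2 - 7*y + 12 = (y - 4)*(y - 3)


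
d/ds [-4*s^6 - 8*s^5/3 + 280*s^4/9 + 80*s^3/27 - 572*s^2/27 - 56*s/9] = -24*s^5 - 40*s^4/3 + 1120*s^3/9 + 80*s^2/9 - 1144*s/27 - 56/9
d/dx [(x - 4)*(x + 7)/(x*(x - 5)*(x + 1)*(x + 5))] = 2*(-x^5 - 5*x^4 + 53*x^3 + 67*x^2 - 700*x - 350)/(x^2*(x^6 + 2*x^5 - 49*x^4 - 100*x^3 + 575*x^2 + 1250*x + 625))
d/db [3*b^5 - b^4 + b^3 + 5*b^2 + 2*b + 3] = 15*b^4 - 4*b^3 + 3*b^2 + 10*b + 2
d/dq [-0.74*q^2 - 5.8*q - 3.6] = -1.48*q - 5.8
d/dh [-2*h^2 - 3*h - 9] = -4*h - 3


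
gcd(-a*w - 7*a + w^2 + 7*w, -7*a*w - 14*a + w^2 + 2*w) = 1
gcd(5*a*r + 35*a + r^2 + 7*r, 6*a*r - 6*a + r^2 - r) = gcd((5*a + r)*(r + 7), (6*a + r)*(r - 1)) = 1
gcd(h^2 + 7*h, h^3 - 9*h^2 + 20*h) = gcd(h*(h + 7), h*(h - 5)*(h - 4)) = h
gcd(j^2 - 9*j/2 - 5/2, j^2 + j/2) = j + 1/2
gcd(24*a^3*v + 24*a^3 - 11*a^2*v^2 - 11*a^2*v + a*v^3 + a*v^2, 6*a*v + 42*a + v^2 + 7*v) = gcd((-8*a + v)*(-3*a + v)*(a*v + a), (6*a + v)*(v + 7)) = 1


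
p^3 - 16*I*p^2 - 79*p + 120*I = (p - 8*I)*(p - 5*I)*(p - 3*I)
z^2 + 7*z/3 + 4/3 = (z + 1)*(z + 4/3)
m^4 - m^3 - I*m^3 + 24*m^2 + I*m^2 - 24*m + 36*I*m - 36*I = (m - 1)*(m - 6*I)*(m + 2*I)*(m + 3*I)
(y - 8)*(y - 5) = y^2 - 13*y + 40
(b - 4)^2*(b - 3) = b^3 - 11*b^2 + 40*b - 48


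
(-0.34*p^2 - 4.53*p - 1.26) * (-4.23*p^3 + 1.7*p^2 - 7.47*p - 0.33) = 1.4382*p^5 + 18.5839*p^4 + 0.1686*p^3 + 31.8093*p^2 + 10.9071*p + 0.4158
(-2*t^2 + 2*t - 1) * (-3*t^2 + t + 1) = 6*t^4 - 8*t^3 + 3*t^2 + t - 1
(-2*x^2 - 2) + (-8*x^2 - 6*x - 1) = -10*x^2 - 6*x - 3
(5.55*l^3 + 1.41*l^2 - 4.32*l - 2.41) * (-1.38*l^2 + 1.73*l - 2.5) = -7.659*l^5 + 7.6557*l^4 - 5.4741*l^3 - 7.6728*l^2 + 6.6307*l + 6.025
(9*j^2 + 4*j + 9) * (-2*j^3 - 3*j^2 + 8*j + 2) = -18*j^5 - 35*j^4 + 42*j^3 + 23*j^2 + 80*j + 18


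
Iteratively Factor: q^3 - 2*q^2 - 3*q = (q)*(q^2 - 2*q - 3) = q*(q + 1)*(q - 3)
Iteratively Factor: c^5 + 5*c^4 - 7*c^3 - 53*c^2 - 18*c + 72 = (c + 3)*(c^4 + 2*c^3 - 13*c^2 - 14*c + 24) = (c - 3)*(c + 3)*(c^3 + 5*c^2 + 2*c - 8) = (c - 3)*(c + 2)*(c + 3)*(c^2 + 3*c - 4) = (c - 3)*(c + 2)*(c + 3)*(c + 4)*(c - 1)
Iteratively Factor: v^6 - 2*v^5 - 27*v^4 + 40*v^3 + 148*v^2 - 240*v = (v - 2)*(v^5 - 27*v^3 - 14*v^2 + 120*v) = (v - 2)*(v + 3)*(v^4 - 3*v^3 - 18*v^2 + 40*v) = (v - 2)*(v + 3)*(v + 4)*(v^3 - 7*v^2 + 10*v) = (v - 5)*(v - 2)*(v + 3)*(v + 4)*(v^2 - 2*v) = v*(v - 5)*(v - 2)*(v + 3)*(v + 4)*(v - 2)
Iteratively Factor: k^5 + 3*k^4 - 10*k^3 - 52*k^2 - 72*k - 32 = (k + 2)*(k^4 + k^3 - 12*k^2 - 28*k - 16) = (k - 4)*(k + 2)*(k^3 + 5*k^2 + 8*k + 4) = (k - 4)*(k + 2)^2*(k^2 + 3*k + 2) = (k - 4)*(k + 1)*(k + 2)^2*(k + 2)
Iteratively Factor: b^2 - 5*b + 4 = (b - 1)*(b - 4)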